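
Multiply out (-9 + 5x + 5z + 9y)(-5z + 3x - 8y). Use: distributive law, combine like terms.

45z - 27x + 72y - 10xz + 15x² - 13xy - 25z² - 85yz - 72y²

(-9 + 5x + 5z + 9y)(-5z + 3x - 8y)
= 45z - 27x + 72y - 25xz + 15x² - 40xy - 25z² + 15xz - 40yz - 45yz + 27xy - 72y²    [distributive law]
= 45z - 27x + 72y - 10xz + 15x² - 13xy - 25z² - 85yz - 72y²    [combine like terms]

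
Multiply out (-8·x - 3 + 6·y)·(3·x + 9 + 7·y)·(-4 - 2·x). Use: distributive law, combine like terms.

(-8·x - 3 + 6·y)·(3·x + 9 + 7·y)·(-4 - 2·x)
= (-24·x^2 - 72·x - 56·x·y - 9·x - 27 - 21·y + 18·x·y + 54·y + 42·y^2)·(-4 - 2·x)    [distributive law]
= (-24·x^2 - 81·x - 38·x·y - 27 + 33·y + 42·y^2)·(-4 - 2·x)    [combine like terms]
= 96·x^2 + 48·x^3 + 324·x + 162·x^2 + 152·x·y + 76·x^2·y + 108 + 54·x - 132·y - 66·x·y - 168·y^2 - 84·x·y^2    [distributive law]
= 258·x^2 + 48·x^3 + 378·x + 86·x·y + 76·x^2·y + 108 - 132·y - 168·y^2 - 84·x·y^2    [combine like terms]

258·x^2 + 48·x^3 + 378·x + 86·x·y + 76·x^2·y + 108 - 132·y - 168·y^2 - 84·x·y^2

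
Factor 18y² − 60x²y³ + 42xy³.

18y² − 60x²y³ + 42xy³
= 6(3y² − 10x²y³ + 7xy³)    [factor out 6]
= 6y²(3 − 10x²y + 7xy)    [factor out y²]

6y²(3 − 10x²y + 7xy)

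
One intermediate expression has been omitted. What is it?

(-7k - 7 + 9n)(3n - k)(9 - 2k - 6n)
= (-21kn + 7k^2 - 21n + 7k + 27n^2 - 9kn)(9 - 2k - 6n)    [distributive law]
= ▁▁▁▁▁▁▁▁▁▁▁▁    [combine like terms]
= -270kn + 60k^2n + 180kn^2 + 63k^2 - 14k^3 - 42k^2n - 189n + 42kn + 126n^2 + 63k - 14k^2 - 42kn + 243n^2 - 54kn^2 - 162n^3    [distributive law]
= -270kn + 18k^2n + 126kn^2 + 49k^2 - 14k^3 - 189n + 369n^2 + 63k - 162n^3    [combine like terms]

By combine like terms:

(-30kn + 7k^2 - 21n + 7k + 27n^2)(9 - 2k - 6n)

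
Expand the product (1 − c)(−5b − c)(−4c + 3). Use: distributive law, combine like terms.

(1 − c)(−5b − c)(−4c + 3)
= (−5b − c + 5bc + c^2)(−4c + 3)    [distributive law]
= 20bc − 15b + 4c^2 − 3c − 20bc^2 + 15bc − 4c^3 + 3c^2    [distributive law]
= 35bc − 15b + 7c^2 − 3c − 20bc^2 − 4c^3    [combine like terms]

35bc − 15b + 7c^2 − 3c − 20bc^2 − 4c^3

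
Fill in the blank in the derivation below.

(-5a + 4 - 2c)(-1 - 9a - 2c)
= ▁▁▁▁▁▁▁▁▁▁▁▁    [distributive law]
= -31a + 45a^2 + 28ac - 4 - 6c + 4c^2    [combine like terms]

After distributive law, the bracketed line is:

5a + 45a^2 + 10ac - 4 - 36a - 8c + 2c + 18ac + 4c^2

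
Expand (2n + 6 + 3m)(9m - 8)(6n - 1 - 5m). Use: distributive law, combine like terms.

(2n + 6 + 3m)(9m - 8)(6n - 1 - 5m)
= (18mn - 16n + 54m - 48 + 27m^2 - 24m)(6n - 1 - 5m)    [distributive law]
= (18mn - 16n + 30m - 48 + 27m^2)(6n - 1 - 5m)    [combine like terms]
= 108mn^2 - 18mn - 90m^2n - 96n^2 + 16n + 80mn + 180mn - 30m - 150m^2 - 288n + 48 + 240m + 162m^2n - 27m^2 - 135m^3    [distributive law]
= 108mn^2 + 242mn + 72m^2n - 96n^2 - 272n + 210m - 177m^2 + 48 - 135m^3    [combine like terms]

108mn^2 + 242mn + 72m^2n - 96n^2 - 272n + 210m - 177m^2 + 48 - 135m^3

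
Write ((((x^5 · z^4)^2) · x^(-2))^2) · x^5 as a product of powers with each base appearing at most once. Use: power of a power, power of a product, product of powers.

x^21z^16

((((x^5 · z^4)^2) · x^(-2))^2) · x^5
= ((((x^5 · z^4)^2)^2) · ((x^(-2))^2)) · x^5    [power of a product]
= (((x^5 · z^4)^4) · ((x^(-2))^2)) · x^5    [power of a power]
= ((((x^5)^4) · ((z^4)^4)) · ((x^(-2))^2)) · x^5    [power of a product]
= ((x^20 · ((z^4)^4)) · ((x^(-2))^2)) · x^5    [power of a power]
= ((x^20 · z^16) · ((x^(-2))^2)) · x^5    [power of a power]
= ((x^20 · z^16) · x^(-4)) · x^5    [power of a power]
= x^21z^16    [product of powers]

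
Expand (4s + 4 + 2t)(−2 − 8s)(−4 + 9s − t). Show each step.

(4s + 4 + 2t)(−2 − 8s)(−4 + 9s − t)
= (−8s − 32s² − 8 − 32s − 4t − 16st)(−4 + 9s − t)    [distributive law]
= (−40s − 32s² − 8 − 4t − 16st)(−4 + 9s − t)    [combine like terms]
= 160s − 360s² + 40st + 128s² − 288s³ + 32s²t + 32 − 72s + 8t + 16t − 36st + 4t² + 64st − 144s²t + 16st²    [distributive law]
= 88s − 232s² + 68st − 288s³ − 112s²t + 32 + 24t + 4t² + 16st²    [combine like terms]

88s − 232s² + 68st − 288s³ − 112s²t + 32 + 24t + 4t² + 16st²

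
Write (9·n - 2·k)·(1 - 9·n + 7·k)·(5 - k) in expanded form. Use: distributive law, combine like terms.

45·n + 396·k·n - 405·n^2 + 81·k·n^2 - 81·k^2·n - 10·k - 68·k^2 + 14·k^3

(9·n - 2·k)·(1 - 9·n + 7·k)·(5 - k)
= (9·n - 81·n^2 + 63·k·n - 2·k + 18·k·n - 14·k^2)·(5 - k)    [distributive law]
= (9·n - 81·n^2 + 81·k·n - 2·k - 14·k^2)·(5 - k)    [combine like terms]
= 45·n - 9·k·n - 405·n^2 + 81·k·n^2 + 405·k·n - 81·k^2·n - 10·k + 2·k^2 - 70·k^2 + 14·k^3    [distributive law]
= 45·n + 396·k·n - 405·n^2 + 81·k·n^2 - 81·k^2·n - 10·k - 68·k^2 + 14·k^3    [combine like terms]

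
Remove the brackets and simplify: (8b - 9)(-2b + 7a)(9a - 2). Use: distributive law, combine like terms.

(8b - 9)(-2b + 7a)(9a - 2)
= (-16b^2 + 56ab + 18b - 63a)(9a - 2)    [distributive law]
= -144ab^2 + 32b^2 + 504a^2b - 112ab + 162ab - 36b - 567a^2 + 126a    [distributive law]
= -144ab^2 + 32b^2 + 504a^2b + 50ab - 36b - 567a^2 + 126a    [combine like terms]

-144ab^2 + 32b^2 + 504a^2b + 50ab - 36b - 567a^2 + 126a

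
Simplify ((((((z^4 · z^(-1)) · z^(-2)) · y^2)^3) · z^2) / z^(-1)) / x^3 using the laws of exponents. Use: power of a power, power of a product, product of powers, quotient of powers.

x^(-3)y^6z^6

((((((z^4 · z^(-1)) · z^(-2)) · y^2)^3) · z^2) / z^(-1)) / x^3
= ((((((z^4 · z^(-1)) · z^(-2))^3) · ((y^2)^3)) · z^2) / z^(-1)) / x^3    [power of a product]
= ((((((z^4 · z^(-1))^3) · ((z^(-2))^3)) · ((y^2)^3)) · z^2) / z^(-1)) / x^3    [power of a product]
= (((((((z^4)^3) · ((z^(-1))^3)) · ((z^(-2))^3)) · ((y^2)^3)) · z^2) / z^(-1)) / x^3    [power of a product]
= (((((z^12 · ((z^(-1))^3)) · ((z^(-2))^3)) · ((y^2)^3)) · z^2) / z^(-1)) / x^3    [power of a power]
= (((((z^12 · z^(-3)) · ((z^(-2))^3)) · ((y^2)^3)) · z^2) / z^(-1)) / x^3    [power of a power]
= ((((z^9 · ((z^(-2))^3)) · ((y^2)^3)) · z^2) / z^(-1)) / x^3    [product of powers]
= ((((z^9 · z^(-6)) · ((y^2)^3)) · z^2) / z^(-1)) / x^3    [power of a power]
= (((z^3 · ((y^2)^3)) · z^2) / z^(-1)) / x^3    [product of powers]
= (((z^3 · y^6) · z^2) / z^(-1)) / x^3    [power of a power]
= x^(-3)y^6z^6    [quotient of powers; product of powers]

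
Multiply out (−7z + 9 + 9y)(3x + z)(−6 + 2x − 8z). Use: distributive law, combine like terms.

(−7z + 9 + 9y)(3x + z)(−6 + 2x − 8z)
= (−21xz − 7z^2 + 27x + 9z + 27xy + 9yz)(−6 + 2x − 8z)    [distributive law]
= 126xz − 42x^2z + 168xz^2 + 42z^2 − 14xz^2 + 56z^3 − 162x + 54x^2 − 216xz − 54z + 18xz − 72z^2 − 162xy + 54x^2y − 216xyz − 54yz + 18xyz − 72yz^2    [distributive law]
= −72xz − 42x^2z + 154xz^2 − 30z^2 + 56z^3 − 162x + 54x^2 − 54z − 162xy + 54x^2y − 198xyz − 54yz − 72yz^2    [combine like terms]

−72xz − 42x^2z + 154xz^2 − 30z^2 + 56z^3 − 162x + 54x^2 − 54z − 162xy + 54x^2y − 198xyz − 54yz − 72yz^2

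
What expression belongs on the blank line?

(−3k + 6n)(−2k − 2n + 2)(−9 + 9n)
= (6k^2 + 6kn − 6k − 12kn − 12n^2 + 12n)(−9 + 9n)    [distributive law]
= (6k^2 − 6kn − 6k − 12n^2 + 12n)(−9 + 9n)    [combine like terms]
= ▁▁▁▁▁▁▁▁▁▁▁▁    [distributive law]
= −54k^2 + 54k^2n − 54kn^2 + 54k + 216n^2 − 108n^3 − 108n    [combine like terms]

After distributive law, the bracketed line is:

−54k^2 + 54k^2n + 54kn − 54kn^2 + 54k − 54kn + 108n^2 − 108n^3 − 108n + 108n^2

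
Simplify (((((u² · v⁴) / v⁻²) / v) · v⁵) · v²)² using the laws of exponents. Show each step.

u⁴·v²⁴

(((((u² · v⁴) / v⁻²) / v) · v⁵) · v²)²
= (((((u² · v⁴) / v⁻²) / v) · v⁵)²) · ((v²)²)    [power of a product]
= (((((u² · v⁴) / v⁻²) / v)²) · ((v⁵)²)) · ((v²)²)    [power of a product]
= (((((u² · v⁴) / v⁻²)²) / (v²)) · ((v⁵)²)) · ((v²)²)    [power of a quotient]
= (((((u² · v⁴)²) / ((v⁻²)²)) / (v²)) · ((v⁵)²)) · ((v²)²)    [power of a quotient]
= ((((((u²)²) · ((v⁴)²)) / ((v⁻²)²)) / (v²)) · ((v⁵)²)) · ((v²)²)    [power of a product]
= ((((u⁴ · ((v⁴)²)) / ((v⁻²)²)) / (v²)) · ((v⁵)²)) · ((v²)²)    [power of a power]
= ((((u⁴ · v⁸) / ((v⁻²)²)) / (v²)) · ((v⁵)²)) · ((v²)²)    [power of a power]
= ((((u⁴ · v⁸) / v⁻⁴) / (v²)) · ((v⁵)²)) · ((v²)²)    [power of a power]
= ((((u⁴ · v⁸) / v⁻⁴) / v²) · v¹⁰) · ((v²)²)    [power of a power]
= ((((u⁴ · v⁸) / v⁻⁴) / v²) · v¹⁰) · v⁴    [power of a power]
= u⁴·v²⁴    [quotient of powers; product of powers]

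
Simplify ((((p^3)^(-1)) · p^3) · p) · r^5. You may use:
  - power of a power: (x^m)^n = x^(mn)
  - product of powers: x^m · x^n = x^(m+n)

((((p^3)^(-1)) · p^3) · p) · r^5
= ((p^(-3) · p^3) · p) · r^5    [power of a power]
= (p^0 · p) · r^5    [product of powers]
= p · r^5    [product of powers]
= pr^5    [rearrange]

pr^5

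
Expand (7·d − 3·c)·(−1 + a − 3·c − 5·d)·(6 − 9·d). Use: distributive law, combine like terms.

−42·d − 147·d^2 + 42·a·d − 63·a·d^2 − 63·c·d + 54·c·d^2 + 315·d^3 + 18·c − 18·a·c + 27·a·c·d + 54·c^2 − 81·c^2·d

(7·d − 3·c)·(−1 + a − 3·c − 5·d)·(6 − 9·d)
= (−7·d + 7·a·d − 21·c·d − 35·d^2 + 3·c − 3·a·c + 9·c^2 + 15·c·d)·(6 − 9·d)    [distributive law]
= (−7·d + 7·a·d − 6·c·d − 35·d^2 + 3·c − 3·a·c + 9·c^2)·(6 − 9·d)    [combine like terms]
= −42·d + 63·d^2 + 42·a·d − 63·a·d^2 − 36·c·d + 54·c·d^2 − 210·d^2 + 315·d^3 + 18·c − 27·c·d − 18·a·c + 27·a·c·d + 54·c^2 − 81·c^2·d    [distributive law]
= −42·d − 147·d^2 + 42·a·d − 63·a·d^2 − 63·c·d + 54·c·d^2 + 315·d^3 + 18·c − 18·a·c + 27·a·c·d + 54·c^2 − 81·c^2·d    [combine like terms]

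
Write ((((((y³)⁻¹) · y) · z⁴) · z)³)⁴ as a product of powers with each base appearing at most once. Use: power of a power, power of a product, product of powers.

y⁻²⁴z⁶⁰

((((((y³)⁻¹) · y) · z⁴) · z)³)⁴
= (((((y³)⁻¹) · y) · z⁴) · z)¹²    [power of a power]
= (((((y³)⁻¹) · y) · z⁴)¹²) · (z¹²)    [power of a product]
= (((((y³)⁻¹) · y)¹²) · ((z⁴)¹²)) · (z¹²)    [power of a product]
= (((((y³)⁻¹)¹²) · (y¹²)) · ((z⁴)¹²)) · (z¹²)    [power of a product]
= ((((y³)⁻¹²) · (y¹²)) · ((z⁴)¹²)) · (z¹²)    [power of a power]
= ((y⁻³⁶ · (y¹²)) · ((z⁴)¹²)) · (z¹²)    [power of a power]
= (y⁻²⁴ · ((z⁴)¹²)) · (z¹²)    [product of powers]
= (y⁻²⁴ · z⁴⁸) · (z¹²)    [power of a power]
= y⁻²⁴z⁶⁰    [product of powers]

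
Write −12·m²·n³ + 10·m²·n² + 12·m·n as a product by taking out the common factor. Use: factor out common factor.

2·m·n(−6·m·n² + 5·m·n + 6)

−12·m²·n³ + 10·m²·n² + 12·m·n
= 2(−6·m²·n³ + 5·m²·n² + 6·m·n)    [factor out 2]
= 2·m·n(−6·m·n² + 5·m·n + 6)    [factor out m·n]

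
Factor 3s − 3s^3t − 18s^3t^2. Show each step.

3s(1 − s^2t − 6s^2t^2)

3s − 3s^3t − 18s^3t^2
= 3(s − s^3t − 6s^3t^2)    [factor out 3]
= 3s(1 − s^2t − 6s^2t^2)    [factor out s]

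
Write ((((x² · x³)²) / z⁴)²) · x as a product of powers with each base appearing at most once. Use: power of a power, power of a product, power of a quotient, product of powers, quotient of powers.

x²¹·z⁻⁸

((((x² · x³)²) / z⁴)²) · x
= ((((x² · x³)²)²) / ((z⁴)²)) · x    [power of a quotient]
= (((x² · x³)⁴) / ((z⁴)²)) · x    [power of a power]
= ((((x²)⁴) · ((x³)⁴)) / ((z⁴)²)) · x    [power of a product]
= ((x⁸ · ((x³)⁴)) / ((z⁴)²)) · x    [power of a power]
= ((x⁸ · x¹²) / ((z⁴)²)) · x    [power of a power]
= (x²⁰ / ((z⁴)²)) · x    [product of powers]
= (x²⁰ / z⁸) · x    [power of a power]
= x²¹·z⁻⁸    [quotient of powers; product of powers]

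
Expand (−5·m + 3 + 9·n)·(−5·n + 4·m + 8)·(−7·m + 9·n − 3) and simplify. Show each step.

(−5·m + 3 + 9·n)·(−5·n + 4·m + 8)·(−7·m + 9·n − 3)
= (25·m·n − 20·m^2 − 40·m − 15·n + 12·m + 24 − 45·n^2 + 36·m·n + 72·n)·(−7·m + 9·n − 3)    [distributive law]
= (61·m·n − 20·m^2 − 28·m + 57·n + 24 − 45·n^2)·(−7·m + 9·n − 3)    [combine like terms]
= −427·m^2·n + 549·m·n^2 − 183·m·n + 140·m^3 − 180·m^2·n + 60·m^2 + 196·m^2 − 252·m·n + 84·m − 399·m·n + 513·n^2 − 171·n − 168·m + 216·n − 72 + 315·m·n^2 − 405·n^3 + 135·n^2    [distributive law]
= −607·m^2·n + 864·m·n^2 − 834·m·n + 140·m^3 + 256·m^2 − 84·m + 648·n^2 + 45·n − 72 − 405·n^3    [combine like terms]

−607·m^2·n + 864·m·n^2 − 834·m·n + 140·m^3 + 256·m^2 − 84·m + 648·n^2 + 45·n − 72 − 405·n^3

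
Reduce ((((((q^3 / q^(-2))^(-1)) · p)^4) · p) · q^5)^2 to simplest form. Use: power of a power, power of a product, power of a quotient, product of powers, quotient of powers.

((((((q^3 / q^(-2))^(-1)) · p)^4) · p) · q^5)^2
= ((((((q^3 / q^(-2))^(-1)) · p)^4) · p)^2) · ((q^5)^2)    [power of a product]
= ((((((q^3 / q^(-2))^(-1)) · p)^4)^2) · (p^2)) · ((q^5)^2)    [power of a product]
= (((((q^3 / q^(-2))^(-1)) · p)^8) · (p^2)) · ((q^5)^2)    [power of a power]
= (((((q^3 / q^(-2))^(-1))^8) · (p^8)) · (p^2)) · ((q^5)^2)    [power of a product]
= ((((q^3 / q^(-2))^(-8)) · (p^8)) · (p^2)) · ((q^5)^2)    [power of a power]
= (((((q^3)^(-8)) / ((q^(-2))^(-8))) · (p^8)) · (p^2)) · ((q^5)^2)    [power of a quotient]
= (((q^(-24) / ((q^(-2))^(-8))) · (p^8)) · (p^2)) · ((q^5)^2)    [power of a power]
= (((q^(-24) / q^16) · (p^8)) · (p^2)) · ((q^5)^2)    [power of a power]
= ((q^(-40) · (p^8)) · (p^2)) · ((q^5)^2)    [quotient of powers]
= ((q^(-40) · p^8) · p^2) · q^10    [power of a power]
= p^10q^(-30)    [product of powers]

p^10q^(-30)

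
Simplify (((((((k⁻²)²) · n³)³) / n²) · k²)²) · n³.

k⁻²⁰·n¹⁷

(((((((k⁻²)²) · n³)³) / n²) · k²)²) · n³
= (((((((k⁻²)²) · n³)³) / n²)²) · ((k²)²)) · n³    [power of a product]
= (((((((k⁻²)²) · n³)³)²) / ((n²)²)) · ((k²)²)) · n³    [power of a quotient]
= ((((((k⁻²)²) · n³)⁶) / ((n²)²)) · ((k²)²)) · n³    [power of a power]
= ((((((k⁻²)²)⁶) · ((n³)⁶)) / ((n²)²)) · ((k²)²)) · n³    [power of a product]
= (((((k⁻²)¹²) · ((n³)⁶)) / ((n²)²)) · ((k²)²)) · n³    [power of a power]
= (((k⁻²⁴ · ((n³)⁶)) / ((n²)²)) · ((k²)²)) · n³    [power of a power]
= (((k⁻²⁴ · n¹⁸) / ((n²)²)) · ((k²)²)) · n³    [power of a power]
= (((k⁻²⁴ · n¹⁸) / n⁴) · ((k²)²)) · n³    [power of a power]
= (((k⁻²⁴ · n¹⁸) / n⁴) · k⁴) · n³    [power of a power]
= k⁻²⁰·n¹⁷    [quotient of powers; product of powers]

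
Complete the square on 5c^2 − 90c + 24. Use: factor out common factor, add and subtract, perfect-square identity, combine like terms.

5(c − 9)^2 − 381

5c^2 − 90c + 24
= 5(c^2 − 18c) + 24    [factor out 5 from the c-terms]
= 5(c^2 − 18c + 81 − 81) + 24    [add and subtract 81 inside the bracket]
= 5(c − 9)^2 − 405 + 24    [perfect-square identity]
= 5(c − 9)^2 − 381    [combine constants]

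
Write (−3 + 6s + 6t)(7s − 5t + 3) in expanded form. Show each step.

−3s + 33t − 9 + 42s² + 12st − 30t²

(−3 + 6s + 6t)(7s − 5t + 3)
= −21s + 15t − 9 + 42s² − 30st + 18s + 42st − 30t² + 18t    [distributive law]
= −3s + 33t − 9 + 42s² + 12st − 30t²    [combine like terms]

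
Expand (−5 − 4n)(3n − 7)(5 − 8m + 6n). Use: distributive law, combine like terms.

(−5 − 4n)(3n − 7)(5 − 8m + 6n)
= (−15n + 35 − 12n^2 + 28n)(5 − 8m + 6n)    [distributive law]
= (13n + 35 − 12n^2)(5 − 8m + 6n)    [combine like terms]
= 65n − 104mn + 78n^2 + 175 − 280m + 210n − 60n^2 + 96mn^2 − 72n^3    [distributive law]
= 275n − 104mn + 18n^2 + 175 − 280m + 96mn^2 − 72n^3    [combine like terms]

275n − 104mn + 18n^2 + 175 − 280m + 96mn^2 − 72n^3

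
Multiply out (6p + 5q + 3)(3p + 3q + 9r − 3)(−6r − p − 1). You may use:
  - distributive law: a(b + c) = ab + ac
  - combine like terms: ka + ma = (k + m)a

−162p²r − 18p³ − 9p² − 243pqr − 33p²q − 27pq − 324pr² − 27pr + 18p − 90q²r − 15pq² − 15q² − 270qr² − 9qr + 6q − 162r² + 27r + 9

(6p + 5q + 3)(3p + 3q + 9r − 3)(−6r − p − 1)
= (18p² + 18pq + 54pr − 18p + 15pq + 15q² + 45qr − 15q + 9p + 9q + 27r − 9)(−6r − p − 1)    [distributive law]
= (18p² + 33pq + 54pr − 9p + 15q² + 45qr − 6q + 27r − 9)(−6r − p − 1)    [combine like terms]
= −108p²r − 18p³ − 18p² − 198pqr − 33p²q − 33pq − 324pr² − 54p²r − 54pr + 54pr + 9p² + 9p − 90q²r − 15pq² − 15q² − 270qr² − 45pqr − 45qr + 36qr + 6pq + 6q − 162r² − 27pr − 27r + 54r + 9p + 9    [distributive law]
= −162p²r − 18p³ − 9p² − 243pqr − 33p²q − 27pq − 324pr² − 27pr + 18p − 90q²r − 15pq² − 15q² − 270qr² − 9qr + 6q − 162r² + 27r + 9    [combine like terms]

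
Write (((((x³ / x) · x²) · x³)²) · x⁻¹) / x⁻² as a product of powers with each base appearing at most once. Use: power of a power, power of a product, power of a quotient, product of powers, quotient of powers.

(((((x³ / x) · x²) · x³)²) · x⁻¹) / x⁻²
= (((((x³ / x) · x²)²) · ((x³)²)) · x⁻¹) / x⁻²    [power of a product]
= (((((x³ / x)²) · ((x²)²)) · ((x³)²)) · x⁻¹) / x⁻²    [power of a product]
= ((((((x³)²) / (x²)) · ((x²)²)) · ((x³)²)) · x⁻¹) / x⁻²    [power of a quotient]
= ((((x⁶ / (x²)) · ((x²)²)) · ((x³)²)) · x⁻¹) / x⁻²    [power of a power]
= (((x⁴ · ((x²)²)) · ((x³)²)) · x⁻¹) / x⁻²    [quotient of powers]
= (((x⁴ · x⁴) · ((x³)²)) · x⁻¹) / x⁻²    [power of a power]
= ((x⁸ · ((x³)²)) · x⁻¹) / x⁻²    [product of powers]
= ((x⁸ · x⁶) · x⁻¹) / x⁻²    [power of a power]
= (x¹⁴ · x⁻¹) / x⁻²    [product of powers]
= x¹³ / x⁻²    [product of powers]
= x¹⁵    [quotient of powers]

x¹⁵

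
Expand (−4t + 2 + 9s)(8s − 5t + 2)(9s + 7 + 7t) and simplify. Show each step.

−189s²t − 463st − 359st² + 14t² + 140t³ − 98t + 810s² + 274s + 28 + 648s³

(−4t + 2 + 9s)(8s − 5t + 2)(9s + 7 + 7t)
= (−32st + 20t² − 8t + 16s − 10t + 4 + 72s² − 45st + 18s)(9s + 7 + 7t)    [distributive law]
= (−77st + 20t² − 18t + 34s + 4 + 72s²)(9s + 7 + 7t)    [combine like terms]
= −693s²t − 539st − 539st² + 180st² + 140t² + 140t³ − 162st − 126t − 126t² + 306s² + 238s + 238st + 36s + 28 + 28t + 648s³ + 504s² + 504s²t    [distributive law]
= −189s²t − 463st − 359st² + 14t² + 140t³ − 98t + 810s² + 274s + 28 + 648s³    [combine like terms]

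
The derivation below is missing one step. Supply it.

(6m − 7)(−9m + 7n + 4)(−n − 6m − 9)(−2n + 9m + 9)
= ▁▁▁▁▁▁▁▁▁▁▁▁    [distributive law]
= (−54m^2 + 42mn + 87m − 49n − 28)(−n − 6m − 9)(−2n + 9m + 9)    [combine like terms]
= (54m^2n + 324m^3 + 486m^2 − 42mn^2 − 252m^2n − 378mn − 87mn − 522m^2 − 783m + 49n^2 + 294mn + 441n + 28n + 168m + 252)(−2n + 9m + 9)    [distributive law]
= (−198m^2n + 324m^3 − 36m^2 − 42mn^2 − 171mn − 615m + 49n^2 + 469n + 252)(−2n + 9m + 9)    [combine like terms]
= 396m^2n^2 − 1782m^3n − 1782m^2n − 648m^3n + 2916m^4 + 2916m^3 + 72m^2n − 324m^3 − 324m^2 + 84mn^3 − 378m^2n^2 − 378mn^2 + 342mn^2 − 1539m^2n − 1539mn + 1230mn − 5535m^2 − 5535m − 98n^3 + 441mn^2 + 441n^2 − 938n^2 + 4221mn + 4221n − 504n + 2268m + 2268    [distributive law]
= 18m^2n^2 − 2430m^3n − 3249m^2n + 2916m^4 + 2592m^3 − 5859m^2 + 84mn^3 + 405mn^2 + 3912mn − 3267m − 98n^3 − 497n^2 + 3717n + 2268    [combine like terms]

Applying distributive law to the line above:

(−54m^2 + 42mn + 24m + 63m − 49n − 28)(−n − 6m − 9)(−2n + 9m + 9)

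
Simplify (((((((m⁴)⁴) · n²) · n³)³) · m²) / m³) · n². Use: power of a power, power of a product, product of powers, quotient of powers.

(((((((m⁴)⁴) · n²) · n³)³) · m²) / m³) · n²
= (((((((m⁴)⁴) · n²)³) · ((n³)³)) · m²) / m³) · n²    [power of a product]
= (((((((m⁴)⁴)³) · ((n²)³)) · ((n³)³)) · m²) / m³) · n²    [power of a product]
= ((((((m⁴)¹²) · ((n²)³)) · ((n³)³)) · m²) / m³) · n²    [power of a power]
= ((((m⁴⁸ · ((n²)³)) · ((n³)³)) · m²) / m³) · n²    [power of a power]
= ((((m⁴⁸ · n⁶) · ((n³)³)) · m²) / m³) · n²    [power of a power]
= ((((m⁴⁸ · n⁶) · n⁹) · m²) / m³) · n²    [power of a power]
= m⁴⁷n¹⁷    [quotient of powers; product of powers]

m⁴⁷n¹⁷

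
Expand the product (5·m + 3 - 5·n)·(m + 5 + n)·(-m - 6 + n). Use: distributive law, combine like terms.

-5·m^3 - 58·m^2 + 5·m^2·n - 183·m + 50·m·n - 90 + 147·n + 8·n^2 + 5·m·n^2 - 5·n^3

(5·m + 3 - 5·n)·(m + 5 + n)·(-m - 6 + n)
= (5·m^2 + 25·m + 5·m·n + 3·m + 15 + 3·n - 5·m·n - 25·n - 5·n^2)·(-m - 6 + n)    [distributive law]
= (5·m^2 + 28·m + 15 - 22·n - 5·n^2)·(-m - 6 + n)    [combine like terms]
= -5·m^3 - 30·m^2 + 5·m^2·n - 28·m^2 - 168·m + 28·m·n - 15·m - 90 + 15·n + 22·m·n + 132·n - 22·n^2 + 5·m·n^2 + 30·n^2 - 5·n^3    [distributive law]
= -5·m^3 - 58·m^2 + 5·m^2·n - 183·m + 50·m·n - 90 + 147·n + 8·n^2 + 5·m·n^2 - 5·n^3    [combine like terms]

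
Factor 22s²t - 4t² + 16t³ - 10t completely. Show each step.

22s²t - 4t² + 16t³ - 10t
= 2(11s²t - 2t² + 8t³ - 5t)    [factor out 2]
= 2t(11s² - 2t + 8t² - 5)    [factor out t]

2t(11s² - 2t + 8t² - 5)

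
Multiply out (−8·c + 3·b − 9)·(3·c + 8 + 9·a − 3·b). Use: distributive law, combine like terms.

−24·c^2 − 91·c − 72·a·c + 33·b·c + 51·b + 27·a·b − 9·b^2 − 72 − 81·a

(−8·c + 3·b − 9)·(3·c + 8 + 9·a − 3·b)
= −24·c^2 − 64·c − 72·a·c + 24·b·c + 9·b·c + 24·b + 27·a·b − 9·b^2 − 27·c − 72 − 81·a + 27·b    [distributive law]
= −24·c^2 − 91·c − 72·a·c + 33·b·c + 51·b + 27·a·b − 9·b^2 − 72 − 81·a    [combine like terms]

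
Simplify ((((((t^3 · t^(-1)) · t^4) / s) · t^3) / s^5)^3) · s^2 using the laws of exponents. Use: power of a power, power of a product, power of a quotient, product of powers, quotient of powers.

s^(-16)t^27

((((((t^3 · t^(-1)) · t^4) / s) · t^3) / s^5)^3) · s^2
= ((((((t^3 · t^(-1)) · t^4) / s) · t^3)^3) / ((s^5)^3)) · s^2    [power of a quotient]
= ((((((t^3 · t^(-1)) · t^4) / s)^3) · ((t^3)^3)) / ((s^5)^3)) · s^2    [power of a product]
= ((((((t^3 · t^(-1)) · t^4)^3) / (s^3)) · ((t^3)^3)) / ((s^5)^3)) · s^2    [power of a quotient]
= ((((((t^3 · t^(-1))^3) · ((t^4)^3)) / (s^3)) · ((t^3)^3)) / ((s^5)^3)) · s^2    [power of a product]
= (((((((t^3)^3) · ((t^(-1))^3)) · ((t^4)^3)) / (s^3)) · ((t^3)^3)) / ((s^5)^3)) · s^2    [power of a product]
= (((((t^9 · ((t^(-1))^3)) · ((t^4)^3)) / (s^3)) · ((t^3)^3)) / ((s^5)^3)) · s^2    [power of a power]
= (((((t^9 · t^(-3)) · ((t^4)^3)) / (s^3)) · ((t^3)^3)) / ((s^5)^3)) · s^2    [power of a power]
= ((((t^6 · ((t^4)^3)) / (s^3)) · ((t^3)^3)) / ((s^5)^3)) · s^2    [product of powers]
= ((((t^6 · t^12) / (s^3)) · ((t^3)^3)) / ((s^5)^3)) · s^2    [power of a power]
= (((t^18 / (s^3)) · ((t^3)^3)) / ((s^5)^3)) · s^2    [product of powers]
= (((t^18 / s^3) · t^9) / ((s^5)^3)) · s^2    [power of a power]
= (((t^18 / s^3) · t^9) / s^15) · s^2    [power of a power]
= s^(-16)t^27    [quotient of powers; product of powers]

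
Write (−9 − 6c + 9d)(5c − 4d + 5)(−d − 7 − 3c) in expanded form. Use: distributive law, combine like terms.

−651cd + 660c + 435c² + 171d² − 522d + 315 − 177c²d + 90c³ + 39cd² + 36d³

(−9 − 6c + 9d)(5c − 4d + 5)(−d − 7 − 3c)
= (−45c + 36d − 45 − 30c² + 24cd − 30c + 45cd − 36d² + 45d)(−d − 7 − 3c)    [distributive law]
= (−75c + 81d − 45 − 30c² + 69cd − 36d²)(−d − 7 − 3c)    [combine like terms]
= 75cd + 525c + 225c² − 81d² − 567d − 243cd + 45d + 315 + 135c + 30c²d + 210c² + 90c³ − 69cd² − 483cd − 207c²d + 36d³ + 252d² + 108cd²    [distributive law]
= −651cd + 660c + 435c² + 171d² − 522d + 315 − 177c²d + 90c³ + 39cd² + 36d³    [combine like terms]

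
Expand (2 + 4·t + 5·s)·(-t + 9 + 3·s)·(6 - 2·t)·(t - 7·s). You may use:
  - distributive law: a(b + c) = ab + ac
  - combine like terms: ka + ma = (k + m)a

(2 + 4·t + 5·s)·(-t + 9 + 3·s)·(6 - 2·t)·(t - 7·s)
= (-2·t + 18 + 6·s - 4·t^2 + 36·t + 12·s·t - 5·s·t + 45·s + 15·s^2)·(6 - 2·t)·(t - 7·s)    [distributive law]
= (34·t + 18 + 51·s - 4·t^2 + 7·s·t + 15·s^2)·(6 - 2·t)·(t - 7·s)    [combine like terms]
= (204·t - 68·t^2 + 108 - 36·t + 306·s - 102·s·t - 24·t^2 + 8·t^3 + 42·s·t - 14·s·t^2 + 90·s^2 - 30·s^2·t)·(t - 7·s)    [distributive law]
= (168·t - 92·t^2 + 108 + 306·s - 60·s·t + 8·t^3 - 14·s·t^2 + 90·s^2 - 30·s^2·t)·(t - 7·s)    [combine like terms]
= 168·t^2 - 1176·s·t - 92·t^3 + 644·s·t^2 + 108·t - 756·s + 306·s·t - 2142·s^2 - 60·s·t^2 + 420·s^2·t + 8·t^4 - 56·s·t^3 - 14·s·t^3 + 98·s^2·t^2 + 90·s^2·t - 630·s^3 - 30·s^2·t^2 + 210·s^3·t    [distributive law]
= 168·t^2 - 870·s·t - 92·t^3 + 584·s·t^2 + 108·t - 756·s - 2142·s^2 + 510·s^2·t + 8·t^4 - 70·s·t^3 + 68·s^2·t^2 - 630·s^3 + 210·s^3·t    [combine like terms]

168·t^2 - 870·s·t - 92·t^3 + 584·s·t^2 + 108·t - 756·s - 2142·s^2 + 510·s^2·t + 8·t^4 - 70·s·t^3 + 68·s^2·t^2 - 630·s^3 + 210·s^3·t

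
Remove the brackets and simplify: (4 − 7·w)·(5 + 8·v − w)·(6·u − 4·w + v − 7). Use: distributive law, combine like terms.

120·u + 193·w − 204·v − 140 + 192·u·v + 225·v·w + 32·v² − 234·u·w + 107·w² − 336·u·v·w + 231·v·w² − 56·v²·w + 42·u·w² − 28·w³

(4 − 7·w)·(5 + 8·v − w)·(6·u − 4·w + v − 7)
= (20 + 32·v − 4·w − 35·w − 56·v·w + 7·w²)·(6·u − 4·w + v − 7)    [distributive law]
= (20 + 32·v − 39·w − 56·v·w + 7·w²)·(6·u − 4·w + v − 7)    [combine like terms]
= 120·u − 80·w + 20·v − 140 + 192·u·v − 128·v·w + 32·v² − 224·v − 234·u·w + 156·w² − 39·v·w + 273·w − 336·u·v·w + 224·v·w² − 56·v²·w + 392·v·w + 42·u·w² − 28·w³ + 7·v·w² − 49·w²    [distributive law]
= 120·u + 193·w − 204·v − 140 + 192·u·v + 225·v·w + 32·v² − 234·u·w + 107·w² − 336·u·v·w + 231·v·w² − 56·v²·w + 42·u·w² − 28·w³    [combine like terms]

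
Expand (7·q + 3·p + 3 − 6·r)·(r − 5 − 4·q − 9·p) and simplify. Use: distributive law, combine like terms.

(7·q + 3·p + 3 − 6·r)·(r − 5 − 4·q − 9·p)
= 7·q·r − 35·q − 28·q^2 − 63·p·q + 3·p·r − 15·p − 12·p·q − 27·p^2 + 3·r − 15 − 12·q − 27·p − 6·r^2 + 30·r + 24·q·r + 54·p·r    [distributive law]
= 31·q·r − 47·q − 28·q^2 − 75·p·q + 57·p·r − 42·p − 27·p^2 + 33·r − 15 − 6·r^2    [combine like terms]

31·q·r − 47·q − 28·q^2 − 75·p·q + 57·p·r − 42·p − 27·p^2 + 33·r − 15 − 6·r^2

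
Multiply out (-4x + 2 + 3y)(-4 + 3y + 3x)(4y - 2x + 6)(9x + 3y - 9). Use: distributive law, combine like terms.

(-4x + 2 + 3y)(-4 + 3y + 3x)(4y - 2x + 6)(9x + 3y - 9)
= (16x - 12xy - 12x^2 - 8 + 6y + 6x - 12y + 9y^2 + 9xy)(4y - 2x + 6)(9x + 3y - 9)    [distributive law]
= (22x - 3xy - 12x^2 - 8 - 6y + 9y^2)(4y - 2x + 6)(9x + 3y - 9)    [combine like terms]
= (88xy - 44x^2 + 132x - 12xy^2 + 6x^2y - 18xy - 48x^2y + 24x^3 - 72x^2 - 32y + 16x - 48 - 24y^2 + 12xy - 36y + 36y^3 - 18xy^2 + 54y^2)(9x + 3y - 9)    [distributive law]
= (82xy - 116x^2 + 148x - 30xy^2 - 42x^2y + 24x^3 - 68y - 48 + 30y^2 + 36y^3)(9x + 3y - 9)    [combine like terms]
= 738x^2y + 246xy^2 - 738xy - 1044x^3 - 348x^2y + 1044x^2 + 1332x^2 + 444xy - 1332x - 270x^2y^2 - 90xy^3 + 270xy^2 - 378x^3y - 126x^2y^2 + 378x^2y + 216x^4 + 72x^3y - 216x^3 - 612xy - 204y^2 + 612y - 432x - 144y + 432 + 270xy^2 + 90y^3 - 270y^2 + 324xy^3 + 108y^4 - 324y^3    [distributive law]
= 768x^2y + 786xy^2 - 906xy - 1260x^3 + 2376x^2 - 1764x - 396x^2y^2 + 234xy^3 - 306x^3y + 216x^4 - 474y^2 + 468y + 432 - 234y^3 + 108y^4    [combine like terms]

768x^2y + 786xy^2 - 906xy - 1260x^3 + 2376x^2 - 1764x - 396x^2y^2 + 234xy^3 - 306x^3y + 216x^4 - 474y^2 + 468y + 432 - 234y^3 + 108y^4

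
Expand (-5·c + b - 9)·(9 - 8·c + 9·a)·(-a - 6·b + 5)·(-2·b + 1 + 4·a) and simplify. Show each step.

(-5·c + b - 9)·(9 - 8·c + 9·a)·(-a - 6·b + 5)·(-2·b + 1 + 4·a)
= (-45·c + 40·c^2 - 45·a·c + 9·b - 8·b·c + 9·a·b - 81 + 72·c - 81·a)·(-a - 6·b + 5)·(-2·b + 1 + 4·a)    [distributive law]
= (27·c + 40·c^2 - 45·a·c + 9·b - 8·b·c + 9·a·b - 81 - 81·a)·(-a - 6·b + 5)·(-2·b + 1 + 4·a)    [combine like terms]
= (-27·a·c - 162·b·c + 135·c - 40·a·c^2 - 240·b·c^2 + 200·c^2 + 45·a^2·c + 270·a·b·c - 225·a·c - 9·a·b - 54·b^2 + 45·b + 8·a·b·c + 48·b^2·c - 40·b·c - 9·a^2·b - 54·a·b^2 + 45·a·b + 81·a + 486·b - 405 + 81·a^2 + 486·a·b - 405·a)·(-2·b + 1 + 4·a)    [distributive law]
= (-252·a·c - 202·b·c + 135·c - 40·a·c^2 - 240·b·c^2 + 200·c^2 + 45·a^2·c + 278·a·b·c + 522·a·b - 54·b^2 + 531·b + 48·b^2·c - 9·a^2·b - 54·a·b^2 - 324·a - 405 + 81·a^2)·(-2·b + 1 + 4·a)    [combine like terms]
= 504·a·b·c - 252·a·c - 1008·a^2·c + 404·b^2·c - 202·b·c - 808·a·b·c - 270·b·c + 135·c + 540·a·c + 80·a·b·c^2 - 40·a·c^2 - 160·a^2·c^2 + 480·b^2·c^2 - 240·b·c^2 - 960·a·b·c^2 - 400·b·c^2 + 200·c^2 + 800·a·c^2 - 90·a^2·b·c + 45·a^2·c + 180·a^3·c - 556·a·b^2·c + 278·a·b·c + 1112·a^2·b·c - 1044·a·b^2 + 522·a·b + 2088·a^2·b + 108·b^3 - 54·b^2 - 216·a·b^2 - 1062·b^2 + 531·b + 2124·a·b - 96·b^3·c + 48·b^2·c + 192·a·b^2·c + 18·a^2·b^2 - 9·a^2·b - 36·a^3·b + 108·a·b^3 - 54·a·b^2 - 216·a^2·b^2 + 648·a·b - 324·a - 1296·a^2 + 810·b - 405 - 1620·a - 162·a^2·b + 81·a^2 + 324·a^3    [distributive law]
= -26·a·b·c + 288·a·c - 963·a^2·c + 452·b^2·c - 472·b·c + 135·c - 880·a·b·c^2 + 760·a·c^2 - 160·a^2·c^2 + 480·b^2·c^2 - 640·b·c^2 + 200·c^2 + 1022·a^2·b·c + 180·a^3·c - 364·a·b^2·c - 1314·a·b^2 + 3294·a·b + 1917·a^2·b + 108·b^3 - 1116·b^2 + 1341·b - 96·b^3·c - 198·a^2·b^2 - 36·a^3·b + 108·a·b^3 - 1944·a - 1215·a^2 - 405 + 324·a^3    [combine like terms]

-26·a·b·c + 288·a·c - 963·a^2·c + 452·b^2·c - 472·b·c + 135·c - 880·a·b·c^2 + 760·a·c^2 - 160·a^2·c^2 + 480·b^2·c^2 - 640·b·c^2 + 200·c^2 + 1022·a^2·b·c + 180·a^3·c - 364·a·b^2·c - 1314·a·b^2 + 3294·a·b + 1917·a^2·b + 108·b^3 - 1116·b^2 + 1341·b - 96·b^3·c - 198·a^2·b^2 - 36·a^3·b + 108·a·b^3 - 1944·a - 1215·a^2 - 405 + 324·a^3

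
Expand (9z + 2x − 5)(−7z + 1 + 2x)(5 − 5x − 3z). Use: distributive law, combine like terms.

−447z^2 + 303xz^2 + 189z^3 + 235z − 176xz − 32x^2z − 15x + 60x^2 − 20x^3 − 25

(9z + 2x − 5)(−7z + 1 + 2x)(5 − 5x − 3z)
= (−63z^2 + 9z + 18xz − 14xz + 2x + 4x^2 + 35z − 5 − 10x)(5 − 5x − 3z)    [distributive law]
= (−63z^2 + 44z + 4xz − 8x + 4x^2 − 5)(5 − 5x − 3z)    [combine like terms]
= −315z^2 + 315xz^2 + 189z^3 + 220z − 220xz − 132z^2 + 20xz − 20x^2z − 12xz^2 − 40x + 40x^2 + 24xz + 20x^2 − 20x^3 − 12x^2z − 25 + 25x + 15z    [distributive law]
= −447z^2 + 303xz^2 + 189z^3 + 235z − 176xz − 32x^2z − 15x + 60x^2 − 20x^3 − 25    [combine like terms]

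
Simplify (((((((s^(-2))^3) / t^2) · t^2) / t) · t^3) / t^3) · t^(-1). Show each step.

s^(-6)t^(-2)

(((((((s^(-2))^3) / t^2) · t^2) / t) · t^3) / t^3) · t^(-1)
= (((((s^(-6) / t^2) · t^2) / t) · t^3) / t^3) · t^(-1)    [power of a power]
= s^(-6)t^(-2)    [quotient of powers; product of powers]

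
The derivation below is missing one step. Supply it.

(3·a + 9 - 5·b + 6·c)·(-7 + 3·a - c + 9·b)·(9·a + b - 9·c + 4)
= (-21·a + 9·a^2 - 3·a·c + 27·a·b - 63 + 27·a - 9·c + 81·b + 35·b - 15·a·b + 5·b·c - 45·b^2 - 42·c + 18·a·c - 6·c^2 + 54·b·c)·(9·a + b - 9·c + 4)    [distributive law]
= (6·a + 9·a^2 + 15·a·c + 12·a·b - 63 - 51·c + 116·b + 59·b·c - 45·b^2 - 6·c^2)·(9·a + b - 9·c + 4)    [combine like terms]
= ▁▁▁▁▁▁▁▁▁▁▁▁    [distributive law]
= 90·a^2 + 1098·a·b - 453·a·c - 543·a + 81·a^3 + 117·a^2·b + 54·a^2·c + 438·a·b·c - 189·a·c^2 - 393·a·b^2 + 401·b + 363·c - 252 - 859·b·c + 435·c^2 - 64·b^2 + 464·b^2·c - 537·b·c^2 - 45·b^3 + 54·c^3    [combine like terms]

Applying distributive law to the line above:

54·a^2 + 6·a·b - 54·a·c + 24·a + 81·a^3 + 9·a^2·b - 81·a^2·c + 36·a^2 + 135·a^2·c + 15·a·b·c - 135·a·c^2 + 60·a·c + 108·a^2·b + 12·a·b^2 - 108·a·b·c + 48·a·b - 567·a - 63·b + 567·c - 252 - 459·a·c - 51·b·c + 459·c^2 - 204·c + 1044·a·b + 116·b^2 - 1044·b·c + 464·b + 531·a·b·c + 59·b^2·c - 531·b·c^2 + 236·b·c - 405·a·b^2 - 45·b^3 + 405·b^2·c - 180·b^2 - 54·a·c^2 - 6·b·c^2 + 54·c^3 - 24·c^2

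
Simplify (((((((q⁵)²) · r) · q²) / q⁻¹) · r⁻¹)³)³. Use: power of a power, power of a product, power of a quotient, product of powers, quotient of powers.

q¹¹⁷

(((((((q⁵)²) · r) · q²) / q⁻¹) · r⁻¹)³)³
= ((((((q⁵)²) · r) · q²) / q⁻¹) · r⁻¹)⁹    [power of a power]
= ((((((q⁵)²) · r) · q²) / q⁻¹)⁹) · ((r⁻¹)⁹)    [power of a product]
= ((((((q⁵)²) · r) · q²)⁹) / ((q⁻¹)⁹)) · ((r⁻¹)⁹)    [power of a quotient]
= ((((((q⁵)²) · r)⁹) · ((q²)⁹)) / ((q⁻¹)⁹)) · ((r⁻¹)⁹)    [power of a product]
= ((((((q⁵)²)⁹) · (r⁹)) · ((q²)⁹)) / ((q⁻¹)⁹)) · ((r⁻¹)⁹)    [power of a product]
= (((((q⁵)¹⁸) · (r⁹)) · ((q²)⁹)) / ((q⁻¹)⁹)) · ((r⁻¹)⁹)    [power of a power]
= (((q⁹⁰ · (r⁹)) · ((q²)⁹)) / ((q⁻¹)⁹)) · ((r⁻¹)⁹)    [power of a power]
= (((q⁹⁰ · r⁹) · q¹⁸) / ((q⁻¹)⁹)) · ((r⁻¹)⁹)    [power of a power]
= (((q⁹⁰ · r⁹) · q¹⁸) / q⁻⁹) · ((r⁻¹)⁹)    [power of a power]
= (((q⁹⁰ · r⁹) · q¹⁸) / q⁻⁹) · r⁻⁹    [power of a power]
= q¹¹⁷    [quotient of powers; product of powers]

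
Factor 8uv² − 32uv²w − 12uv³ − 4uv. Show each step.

4uv(2v − 8vw − 3v² − 1)

8uv² − 32uv²w − 12uv³ − 4uv
= 4(2uv² − 8uv²w − 3uv³ − uv)    [factor out 4]
= 4uv(2v − 8vw − 3v² − 1)    [factor out uv]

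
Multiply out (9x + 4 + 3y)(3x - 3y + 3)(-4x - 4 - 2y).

(9x + 4 + 3y)(3x - 3y + 3)(-4x - 4 - 2y)
= (27x^2 - 27xy + 27x + 12x - 12y + 12 + 9xy - 9y^2 + 9y)(-4x - 4 - 2y)    [distributive law]
= (27x^2 - 18xy + 39x - 3y + 12 - 9y^2)(-4x - 4 - 2y)    [combine like terms]
= -108x^3 - 108x^2 - 54x^2y + 72x^2y + 72xy + 36xy^2 - 156x^2 - 156x - 78xy + 12xy + 12y + 6y^2 - 48x - 48 - 24y + 36xy^2 + 36y^2 + 18y^3    [distributive law]
= -108x^3 - 264x^2 + 18x^2y + 6xy + 72xy^2 - 204x - 12y + 42y^2 - 48 + 18y^3    [combine like terms]

-108x^3 - 264x^2 + 18x^2y + 6xy + 72xy^2 - 204x - 12y + 42y^2 - 48 + 18y^3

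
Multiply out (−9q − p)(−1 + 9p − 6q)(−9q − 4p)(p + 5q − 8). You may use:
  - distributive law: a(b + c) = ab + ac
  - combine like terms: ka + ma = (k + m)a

−3978pq^2 + 3483q^3 + 648q^2 − 3113p^2q + 360pq + 2364p^2q^2 + 1809pq^3 + 561p^3q − 2430q^4 − 292p^3 + 32p^2 + 36p^4

(−9q − p)(−1 + 9p − 6q)(−9q − 4p)(p + 5q − 8)
= (9q − 81pq + 54q^2 + p − 9p^2 + 6pq)(−9q − 4p)(p + 5q − 8)    [distributive law]
= (9q − 75pq + 54q^2 + p − 9p^2)(−9q − 4p)(p + 5q − 8)    [combine like terms]
= (−81q^2 − 36pq + 675pq^2 + 300p^2q − 486q^3 − 216pq^2 − 9pq − 4p^2 + 81p^2q + 36p^3)(p + 5q − 8)    [distributive law]
= (−81q^2 − 45pq + 459pq^2 + 381p^2q − 486q^3 − 4p^2 + 36p^3)(p + 5q − 8)    [combine like terms]
= −81pq^2 − 405q^3 + 648q^2 − 45p^2q − 225pq^2 + 360pq + 459p^2q^2 + 2295pq^3 − 3672pq^2 + 381p^3q + 1905p^2q^2 − 3048p^2q − 486pq^3 − 2430q^4 + 3888q^3 − 4p^3 − 20p^2q + 32p^2 + 36p^4 + 180p^3q − 288p^3    [distributive law]
= −3978pq^2 + 3483q^3 + 648q^2 − 3113p^2q + 360pq + 2364p^2q^2 + 1809pq^3 + 561p^3q − 2430q^4 − 292p^3 + 32p^2 + 36p^4    [combine like terms]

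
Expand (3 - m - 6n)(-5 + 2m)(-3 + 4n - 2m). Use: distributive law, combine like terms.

(3 - m - 6n)(-5 + 2m)(-3 + 4n - 2m)
= (-15 + 6m + 5m - 2m^2 + 30n - 12mn)(-3 + 4n - 2m)    [distributive law]
= (-15 + 11m - 2m^2 + 30n - 12mn)(-3 + 4n - 2m)    [combine like terms]
= 45 - 60n + 30m - 33m + 44mn - 22m^2 + 6m^2 - 8m^2n + 4m^3 - 90n + 120n^2 - 60mn + 36mn - 48mn^2 + 24m^2n    [distributive law]
= 45 - 150n - 3m + 20mn - 16m^2 + 16m^2n + 4m^3 + 120n^2 - 48mn^2    [combine like terms]

45 - 150n - 3m + 20mn - 16m^2 + 16m^2n + 4m^3 + 120n^2 - 48mn^2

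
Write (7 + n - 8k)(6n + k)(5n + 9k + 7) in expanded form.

(7 + n - 8k)(6n + k)(5n + 9k + 7)
= (42n + 7k + 6n^2 + kn - 48kn - 8k^2)(5n + 9k + 7)    [distributive law]
= (42n + 7k + 6n^2 - 47kn - 8k^2)(5n + 9k + 7)    [combine like terms]
= 210n^2 + 378kn + 294n + 35kn + 63k^2 + 49k + 30n^3 + 54kn^2 + 42n^2 - 235kn^2 - 423k^2n - 329kn - 40k^2n - 72k^3 - 56k^2    [distributive law]
= 252n^2 + 84kn + 294n + 7k^2 + 49k + 30n^3 - 181kn^2 - 463k^2n - 72k^3    [combine like terms]

252n^2 + 84kn + 294n + 7k^2 + 49k + 30n^3 - 181kn^2 - 463k^2n - 72k^3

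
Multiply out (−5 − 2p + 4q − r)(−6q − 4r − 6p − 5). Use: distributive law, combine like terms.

10q + 25r + 40p + 25 − 12pq + 14pr + 12p^2 − 24q^2 − 10qr + 4r^2

(−5 − 2p + 4q − r)(−6q − 4r − 6p − 5)
= 30q + 20r + 30p + 25 + 12pq + 8pr + 12p^2 + 10p − 24q^2 − 16qr − 24pq − 20q + 6qr + 4r^2 + 6pr + 5r    [distributive law]
= 10q + 25r + 40p + 25 − 12pq + 14pr + 12p^2 − 24q^2 − 10qr + 4r^2    [combine like terms]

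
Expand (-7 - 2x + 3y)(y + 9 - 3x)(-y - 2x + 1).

(-7 - 2x + 3y)(y + 9 - 3x)(-y - 2x + 1)
= (-7y - 63 + 21x - 2xy - 18x + 6x² + 3y² + 27y - 9xy)(-y - 2x + 1)    [distributive law]
= (20y - 63 + 3x - 11xy + 6x² + 3y²)(-y - 2x + 1)    [combine like terms]
= -20y² - 40xy + 20y + 63y + 126x - 63 - 3xy - 6x² + 3x + 11xy² + 22x²y - 11xy - 6x²y - 12x³ + 6x² - 3y³ - 6xy² + 3y²    [distributive law]
= -17y² - 54xy + 83y + 129x - 63 + 5xy² + 16x²y - 12x³ - 3y³    [combine like terms]

-17y² - 54xy + 83y + 129x - 63 + 5xy² + 16x²y - 12x³ - 3y³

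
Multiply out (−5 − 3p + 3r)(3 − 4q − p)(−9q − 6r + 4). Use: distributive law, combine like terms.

(−5 − 3p + 3r)(3 − 4q − p)(−9q − 6r + 4)
= (−15 + 20q + 5p − 9p + 12pq + 3p^2 + 9r − 12qr − 3pr)(−9q − 6r + 4)    [distributive law]
= (−15 + 20q − 4p + 12pq + 3p^2 + 9r − 12qr − 3pr)(−9q − 6r + 4)    [combine like terms]
= 135q + 90r − 60 − 180q^2 − 120qr + 80q + 36pq + 24pr − 16p − 108pq^2 − 72pqr + 48pq − 27p^2q − 18p^2r + 12p^2 − 81qr − 54r^2 + 36r + 108q^2r + 72qr^2 − 48qr + 27pqr + 18pr^2 − 12pr    [distributive law]
= 215q + 126r − 60 − 180q^2 − 249qr + 84pq + 12pr − 16p − 108pq^2 − 45pqr − 27p^2q − 18p^2r + 12p^2 − 54r^2 + 108q^2r + 72qr^2 + 18pr^2    [combine like terms]

215q + 126r − 60 − 180q^2 − 249qr + 84pq + 12pr − 16p − 108pq^2 − 45pqr − 27p^2q − 18p^2r + 12p^2 − 54r^2 + 108q^2r + 72qr^2 + 18pr^2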